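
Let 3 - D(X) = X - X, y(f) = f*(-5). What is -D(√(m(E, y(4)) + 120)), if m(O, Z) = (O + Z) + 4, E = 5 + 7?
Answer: -3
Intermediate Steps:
E = 12
y(f) = -5*f
m(O, Z) = 4 + O + Z
D(X) = 3 (D(X) = 3 - (X - X) = 3 - 1*0 = 3 + 0 = 3)
-D(√(m(E, y(4)) + 120)) = -1*3 = -3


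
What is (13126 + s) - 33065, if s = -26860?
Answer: -46799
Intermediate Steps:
(13126 + s) - 33065 = (13126 - 26860) - 33065 = -13734 - 33065 = -46799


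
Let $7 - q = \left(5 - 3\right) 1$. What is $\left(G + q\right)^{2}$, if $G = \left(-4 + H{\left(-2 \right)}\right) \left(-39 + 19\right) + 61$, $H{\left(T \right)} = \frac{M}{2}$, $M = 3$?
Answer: $13456$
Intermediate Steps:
$H{\left(T \right)} = \frac{3}{2}$
$q = 5$ ($q = 7 - \left(5 - 3\right) 1 = 7 - 2 \cdot 1 = 7 - 2 = 5$)
$G = 111$ ($G = \left(-4 + \frac{3}{2}\right) \left(-39 + 19\right) + 61 = \left(- \frac{5}{2}\right) \left(-20\right) + 61 = 50 + 61 = 111$)
$\left(G + q\right)^{2} = \left(111 + 5\right)^{2} = 116^{2} = 13456$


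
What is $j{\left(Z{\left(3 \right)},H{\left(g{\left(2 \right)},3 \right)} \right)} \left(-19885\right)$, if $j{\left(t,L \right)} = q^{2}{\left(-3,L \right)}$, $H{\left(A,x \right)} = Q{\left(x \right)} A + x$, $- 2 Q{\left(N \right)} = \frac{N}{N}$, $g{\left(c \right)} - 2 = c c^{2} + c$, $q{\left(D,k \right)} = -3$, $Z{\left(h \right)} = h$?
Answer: $-178965$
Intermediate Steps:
$g{\left(c \right)} = 2 + c + c^{3}$ ($g{\left(c \right)} = 2 + \left(c c^{2} + c\right) = 2 + \left(c^{3} + c\right) = 2 + \left(c + c^{3}\right) = 2 + c + c^{3}$)
$Q{\left(N \right)} = - \frac{1}{2}$ ($Q{\left(N \right)} = - \frac{N \frac{1}{N}}{2} = \left(- \frac{1}{2}\right) 1 = - \frac{1}{2}$)
$H{\left(A,x \right)} = x - \frac{A}{2}$ ($H{\left(A,x \right)} = - \frac{A}{2} + x = x - \frac{A}{2}$)
$j{\left(t,L \right)} = 9$ ($j{\left(t,L \right)} = \left(-3\right)^{2} = 9$)
$j{\left(Z{\left(3 \right)},H{\left(g{\left(2 \right)},3 \right)} \right)} \left(-19885\right) = 9 \left(-19885\right) = -178965$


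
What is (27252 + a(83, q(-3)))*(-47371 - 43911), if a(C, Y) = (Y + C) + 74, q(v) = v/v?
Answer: -2502039620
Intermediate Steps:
q(v) = 1
a(C, Y) = 74 + C + Y (a(C, Y) = (C + Y) + 74 = 74 + C + Y)
(27252 + a(83, q(-3)))*(-47371 - 43911) = (27252 + (74 + 83 + 1))*(-47371 - 43911) = (27252 + 158)*(-91282) = 27410*(-91282) = -2502039620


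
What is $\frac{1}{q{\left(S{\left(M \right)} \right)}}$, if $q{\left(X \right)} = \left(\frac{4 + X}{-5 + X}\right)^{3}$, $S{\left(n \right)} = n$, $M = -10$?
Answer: $\frac{125}{8} \approx 15.625$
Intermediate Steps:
$q{\left(X \right)} = \frac{\left(4 + X\right)^{3}}{\left(-5 + X\right)^{3}}$ ($q{\left(X \right)} = \left(\frac{4 + X}{-5 + X}\right)^{3} = \frac{\left(4 + X\right)^{3}}{\left(-5 + X\right)^{3}}$)
$\frac{1}{q{\left(S{\left(M \right)} \right)}} = \frac{1}{\frac{1}{\left(-5 - 10\right)^{3}} \left(4 - 10\right)^{3}} = \frac{1}{\frac{1}{-3375} \left(-6\right)^{3}} = \frac{1}{\left(- \frac{1}{3375}\right) \left(-216\right)} = \frac{1}{\frac{8}{125}} = \frac{125}{8}$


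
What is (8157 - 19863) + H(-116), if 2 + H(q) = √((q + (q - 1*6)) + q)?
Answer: -11708 + I*√354 ≈ -11708.0 + 18.815*I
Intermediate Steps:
H(q) = -2 + √(-6 + 3*q) (H(q) = -2 + √((q + (q - 1*6)) + q) = -2 + √((q + (q - 6)) + q) = -2 + √((q + (-6 + q)) + q) = -2 + √((-6 + 2*q) + q) = -2 + √(-6 + 3*q))
(8157 - 19863) + H(-116) = (8157 - 19863) + (-2 + √(-6 + 3*(-116))) = -11706 + (-2 + √(-6 - 348)) = -11706 + (-2 + √(-354)) = -11706 + (-2 + I*√354) = -11708 + I*√354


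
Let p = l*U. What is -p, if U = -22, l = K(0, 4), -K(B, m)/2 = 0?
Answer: 0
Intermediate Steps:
K(B, m) = 0 (K(B, m) = -2*0 = 0)
l = 0
p = 0 (p = 0*(-22) = 0)
-p = -1*0 = 0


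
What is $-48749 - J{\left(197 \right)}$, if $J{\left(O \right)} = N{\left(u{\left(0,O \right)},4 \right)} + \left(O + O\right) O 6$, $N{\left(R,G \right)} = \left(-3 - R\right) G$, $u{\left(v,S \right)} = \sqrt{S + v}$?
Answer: $-514445 + 4 \sqrt{197} \approx -5.1439 \cdot 10^{5}$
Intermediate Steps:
$N{\left(R,G \right)} = G \left(-3 - R\right)$
$J{\left(O \right)} = -12 - 4 \sqrt{O} + 12 O^{2}$ ($J{\left(O \right)} = \left(-1\right) 4 \left(3 + \sqrt{O + 0}\right) + \left(O + O\right) O 6 = \left(-1\right) 4 \left(3 + \sqrt{O}\right) + 2 O O 6 = \left(-12 - 4 \sqrt{O}\right) + 2 O^{2} \cdot 6 = \left(-12 - 4 \sqrt{O}\right) + 12 O^{2} = -12 - 4 \sqrt{O} + 12 O^{2}$)
$-48749 - J{\left(197 \right)} = -48749 - \left(-12 - 4 \sqrt{197} + 12 \cdot 197^{2}\right) = -48749 - \left(-12 - 4 \sqrt{197} + 12 \cdot 38809\right) = -48749 - \left(-12 - 4 \sqrt{197} + 465708\right) = -48749 - \left(465696 - 4 \sqrt{197}\right) = -514445 + 4 \sqrt{197}$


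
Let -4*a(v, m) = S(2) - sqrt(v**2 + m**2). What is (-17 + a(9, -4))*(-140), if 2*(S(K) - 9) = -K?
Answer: 2660 - 35*sqrt(97) ≈ 2315.3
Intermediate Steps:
S(K) = 9 - K/2 (S(K) = 9 + (-K)/2 = 9 - K/2)
a(v, m) = -2 + sqrt(m**2 + v**2)/4 (a(v, m) = -((9 - 1/2*2) - sqrt(v**2 + m**2))/4 = -((9 - 1) - sqrt(m**2 + v**2))/4 = -(8 - sqrt(m**2 + v**2))/4 = -2 + sqrt(m**2 + v**2)/4)
(-17 + a(9, -4))*(-140) = (-17 + (-2 + sqrt((-4)**2 + 9**2)/4))*(-140) = (-17 + (-2 + sqrt(16 + 81)/4))*(-140) = (-17 + (-2 + sqrt(97)/4))*(-140) = (-19 + sqrt(97)/4)*(-140) = 2660 - 35*sqrt(97)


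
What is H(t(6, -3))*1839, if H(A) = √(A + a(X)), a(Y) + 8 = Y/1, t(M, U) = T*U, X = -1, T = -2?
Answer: 1839*I*√3 ≈ 3185.2*I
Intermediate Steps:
t(M, U) = -2*U
a(Y) = -8 + Y (a(Y) = -8 + Y/1 = -8 + Y*1 = -8 + Y)
H(A) = √(-9 + A) (H(A) = √(A + (-8 - 1)) = √(A - 9) = √(-9 + A))
H(t(6, -3))*1839 = √(-9 - 2*(-3))*1839 = √(-9 + 6)*1839 = √(-3)*1839 = (I*√3)*1839 = 1839*I*√3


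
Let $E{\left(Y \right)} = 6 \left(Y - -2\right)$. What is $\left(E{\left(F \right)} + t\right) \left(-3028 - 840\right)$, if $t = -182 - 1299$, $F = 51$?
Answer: $4498484$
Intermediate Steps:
$E{\left(Y \right)} = 12 + 6 Y$ ($E{\left(Y \right)} = 6 \left(Y + 2\right) = 6 \left(2 + Y\right) = 12 + 6 Y$)
$t = -1481$ ($t = -182 - 1299 = -1481$)
$\left(E{\left(F \right)} + t\right) \left(-3028 - 840\right) = \left(\left(12 + 6 \cdot 51\right) - 1481\right) \left(-3028 - 840\right) = \left(\left(12 + 306\right) - 1481\right) \left(-3868\right) = \left(318 - 1481\right) \left(-3868\right) = \left(-1163\right) \left(-3868\right) = 4498484$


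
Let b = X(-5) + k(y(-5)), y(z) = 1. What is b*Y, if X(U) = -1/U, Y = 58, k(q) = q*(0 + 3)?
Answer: 928/5 ≈ 185.60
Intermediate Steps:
k(q) = 3*q (k(q) = q*3 = 3*q)
b = 16/5 (b = -1/(-5) + 3*1 = -1*(-⅕) + 3 = ⅕ + 3 = 16/5 ≈ 3.2000)
b*Y = (16/5)*58 = 928/5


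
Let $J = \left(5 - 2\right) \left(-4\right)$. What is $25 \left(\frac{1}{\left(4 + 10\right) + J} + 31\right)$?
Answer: $\frac{1575}{2} \approx 787.5$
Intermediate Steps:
$J = -12$ ($J = 3 \left(-4\right) = -12$)
$25 \left(\frac{1}{\left(4 + 10\right) + J} + 31\right) = 25 \left(\frac{1}{\left(4 + 10\right) - 12} + 31\right) = 25 \left(\frac{1}{14 - 12} + 31\right) = 25 \left(\frac{1}{2} + 31\right) = 25 \cdot \frac{63}{2} = \frac{1575}{2}$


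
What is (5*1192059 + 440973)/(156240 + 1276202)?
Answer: 3200634/716221 ≈ 4.4688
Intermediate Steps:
(5*1192059 + 440973)/(156240 + 1276202) = (5960295 + 440973)/1432442 = 6401268*(1/1432442) = 3200634/716221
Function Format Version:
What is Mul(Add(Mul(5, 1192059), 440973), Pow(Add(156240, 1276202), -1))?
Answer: Rational(3200634, 716221) ≈ 4.4688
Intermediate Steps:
Mul(Add(Mul(5, 1192059), 440973), Pow(Add(156240, 1276202), -1)) = Mul(Add(5960295, 440973), Pow(1432442, -1)) = Mul(6401268, Rational(1, 1432442)) = Rational(3200634, 716221)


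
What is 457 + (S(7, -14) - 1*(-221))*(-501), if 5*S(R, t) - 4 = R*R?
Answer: -577873/5 ≈ -1.1557e+5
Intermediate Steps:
S(R, t) = 4/5 + R**2/5 (S(R, t) = 4/5 + (R*R)/5 = 4/5 + R**2/5)
457 + (S(7, -14) - 1*(-221))*(-501) = 457 + ((4/5 + (1/5)*7**2) - 1*(-221))*(-501) = 457 + ((4/5 + (1/5)*49) + 221)*(-501) = 457 + ((4/5 + 49/5) + 221)*(-501) = 457 + (53/5 + 221)*(-501) = 457 + (1158/5)*(-501) = 457 - 580158/5 = -577873/5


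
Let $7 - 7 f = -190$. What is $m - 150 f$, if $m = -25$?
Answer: $- \frac{29725}{7} \approx -4246.4$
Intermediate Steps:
$f = \frac{197}{7}$ ($f = 1 - - \frac{190}{7} = 1 + \frac{190}{7} = \frac{197}{7} \approx 28.143$)
$m - 150 f = -25 - \frac{29550}{7} = - \frac{29725}{7}$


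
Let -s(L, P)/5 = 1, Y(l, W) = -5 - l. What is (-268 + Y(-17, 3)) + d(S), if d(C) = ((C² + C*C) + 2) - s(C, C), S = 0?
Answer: -249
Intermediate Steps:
s(L, P) = -5 (s(L, P) = -5*1 = -5)
d(C) = 7 + 2*C² (d(C) = ((C² + C*C) + 2) - 1*(-5) = ((C² + C²) + 2) + 5 = (2*C² + 2) + 5 = (2 + 2*C²) + 5 = 7 + 2*C²)
(-268 + Y(-17, 3)) + d(S) = (-268 + (-5 - 1*(-17))) + (7 + 2*0²) = (-268 + (-5 + 17)) + (7 + 2*0) = (-268 + 12) + (7 + 0) = -256 + 7 = -249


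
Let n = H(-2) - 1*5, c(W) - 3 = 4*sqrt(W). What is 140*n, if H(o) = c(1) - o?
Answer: 560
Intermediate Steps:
c(W) = 3 + 4*sqrt(W)
H(o) = 7 - o (H(o) = (3 + 4*sqrt(1)) - o = (3 + 4*1) - o = (3 + 4) - o = 7 - o)
n = 4 (n = (7 - 1*(-2)) - 1*5 = (7 + 2) - 5 = 9 - 5 = 4)
140*n = 140*4 = 560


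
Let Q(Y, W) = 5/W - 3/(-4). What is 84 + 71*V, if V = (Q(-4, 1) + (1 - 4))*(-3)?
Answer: -2007/4 ≈ -501.75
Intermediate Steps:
Q(Y, W) = 3/4 + 5/W (Q(Y, W) = 5/W - 3*(-1/4) = 5/W + 3/4 = 3/4 + 5/W)
V = -33/4 (V = ((3/4 + 5/1) + (1 - 4))*(-3) = ((3/4 + 5*1) - 3)*(-3) = ((3/4 + 5) - 3)*(-3) = (23/4 - 3)*(-3) = (11/4)*(-3) = -33/4 ≈ -8.2500)
84 + 71*V = 84 + 71*(-33/4) = 84 - 2343/4 = -2007/4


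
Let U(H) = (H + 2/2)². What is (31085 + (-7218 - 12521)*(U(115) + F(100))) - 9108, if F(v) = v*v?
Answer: -462976007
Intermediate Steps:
F(v) = v²
U(H) = (1 + H)² (U(H) = (H + 2*(½))² = (H + 1)² = (1 + H)²)
(31085 + (-7218 - 12521)*(U(115) + F(100))) - 9108 = (31085 + (-7218 - 12521)*((1 + 115)² + 100²)) - 9108 = (31085 - 19739*(116² + 10000)) - 9108 = (31085 - 19739*(13456 + 10000)) - 9108 = (31085 - 19739*23456) - 9108 = (31085 - 462997984) - 9108 = -462966899 - 9108 = -462976007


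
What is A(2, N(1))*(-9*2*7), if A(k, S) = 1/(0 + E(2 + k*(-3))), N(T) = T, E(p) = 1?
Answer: -126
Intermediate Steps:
A(k, S) = 1 (A(k, S) = 1/(0 + 1) = 1/1 = 1)
A(2, N(1))*(-9*2*7) = 1*(-9*2*7) = 1*(-18*7) = 1*(-126) = -126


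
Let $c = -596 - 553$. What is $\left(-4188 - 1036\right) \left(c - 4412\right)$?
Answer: $29050664$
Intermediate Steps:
$c = -1149$
$\left(-4188 - 1036\right) \left(c - 4412\right) = \left(-4188 - 1036\right) \left(-1149 - 4412\right) = \left(-5224\right) \left(-5561\right) = 29050664$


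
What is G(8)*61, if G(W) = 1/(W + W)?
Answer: 61/16 ≈ 3.8125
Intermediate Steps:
G(W) = 1/(2*W)
G(8)*61 = ((½)/8)*61 = ((½)*(⅛))*61 = (1/16)*61 = 61/16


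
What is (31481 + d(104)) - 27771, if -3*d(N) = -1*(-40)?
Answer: 11090/3 ≈ 3696.7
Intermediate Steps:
d(N) = -40/3 (d(N) = -(-1)*(-40)/3 = -1/3*40 = -40/3)
(31481 + d(104)) - 27771 = (31481 - 40/3) - 27771 = 94403/3 - 27771 = 11090/3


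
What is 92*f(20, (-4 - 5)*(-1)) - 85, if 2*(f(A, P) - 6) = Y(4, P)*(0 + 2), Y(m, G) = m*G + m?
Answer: 4147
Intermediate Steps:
Y(m, G) = m + G*m (Y(m, G) = G*m + m = m + G*m)
f(A, P) = 10 + 4*P (f(A, P) = 6 + ((4*(1 + P))*(0 + 2))/2 = 6 + ((4 + 4*P)*2)/2 = 6 + (8 + 8*P)/2 = 6 + (4 + 4*P) = 10 + 4*P)
92*f(20, (-4 - 5)*(-1)) - 85 = 92*(10 + 4*((-4 - 5)*(-1))) - 85 = 92*(10 + 4*(-9*(-1))) - 85 = 92*(10 + 4*9) - 85 = 92*(10 + 36) - 85 = 92*46 - 85 = 4232 - 85 = 4147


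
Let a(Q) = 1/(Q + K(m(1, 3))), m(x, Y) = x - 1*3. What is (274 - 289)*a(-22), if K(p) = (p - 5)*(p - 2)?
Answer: -5/2 ≈ -2.5000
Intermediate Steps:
m(x, Y) = -3 + x (m(x, Y) = x - 3 = -3 + x)
K(p) = (-5 + p)*(-2 + p)
a(Q) = 1/(28 + Q) (a(Q) = 1/(Q + (10 + (-3 + 1)**2 - 7*(-3 + 1))) = 1/(Q + (10 + (-2)**2 - 7*(-2))) = 1/(Q + (10 + 4 + 14)) = 1/(Q + 28) = 1/(28 + Q))
(274 - 289)*a(-22) = (274 - 289)/(28 - 22) = -15/6 = -15*1/6 = -5/2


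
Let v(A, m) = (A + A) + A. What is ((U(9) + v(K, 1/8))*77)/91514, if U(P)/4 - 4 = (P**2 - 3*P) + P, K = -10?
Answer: 9163/45757 ≈ 0.20025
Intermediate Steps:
U(P) = 16 - 8*P + 4*P**2 (U(P) = 16 + 4*((P**2 - 3*P) + P) = 16 + 4*(P**2 - 2*P) = 16 + (-8*P + 4*P**2) = 16 - 8*P + 4*P**2)
v(A, m) = 3*A (v(A, m) = 2*A + A = 3*A)
((U(9) + v(K, 1/8))*77)/91514 = (((16 - 8*9 + 4*9**2) + 3*(-10))*77)/91514 = (((16 - 72 + 4*81) - 30)*77)*(1/91514) = (((16 - 72 + 324) - 30)*77)*(1/91514) = ((268 - 30)*77)*(1/91514) = (238*77)*(1/91514) = 18326*(1/91514) = 9163/45757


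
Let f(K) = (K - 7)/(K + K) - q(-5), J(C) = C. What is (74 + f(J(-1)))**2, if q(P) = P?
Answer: 6889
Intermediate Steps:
f(K) = 5 + (-7 + K)/(2*K) (f(K) = (K - 7)/(K + K) - 1*(-5) = (-7 + K)/((2*K)) + 5 = (-7 + K)*(1/(2*K)) + 5 = (-7 + K)/(2*K) + 5 = 5 + (-7 + K)/(2*K))
(74 + f(J(-1)))**2 = (74 + (1/2)*(-7 + 11*(-1))/(-1))**2 = (74 + (1/2)*(-1)*(-7 - 11))**2 = (74 + (1/2)*(-1)*(-18))**2 = (74 + 9)**2 = 83**2 = 6889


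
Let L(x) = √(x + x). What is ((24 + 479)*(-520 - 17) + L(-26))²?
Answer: 72959952269 - 1080444*I*√13 ≈ 7.296e+10 - 3.8956e+6*I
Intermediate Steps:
L(x) = √2*√x (L(x) = √(2*x) = √2*√x)
((24 + 479)*(-520 - 17) + L(-26))² = ((24 + 479)*(-520 - 17) + √2*√(-26))² = (503*(-537) + √2*(I*√26))² = (-270111 + 2*I*√13)²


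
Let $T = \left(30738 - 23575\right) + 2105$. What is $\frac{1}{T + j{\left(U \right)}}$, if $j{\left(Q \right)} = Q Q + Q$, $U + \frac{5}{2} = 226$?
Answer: $\frac{4}{237775} \approx 1.6823 \cdot 10^{-5}$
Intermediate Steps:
$U = \frac{447}{2}$ ($U = - \frac{5}{2} + 226 = \frac{447}{2} \approx 223.5$)
$j{\left(Q \right)} = Q + Q^{2}$ ($j{\left(Q \right)} = Q^{2} + Q = Q + Q^{2}$)
$T = 9268$ ($T = 7163 + 2105 = 9268$)
$\frac{1}{T + j{\left(U \right)}} = \frac{1}{9268 + \frac{447 \left(1 + \frac{447}{2}\right)}{2}} = \frac{1}{9268 + \frac{447}{2} \cdot \frac{449}{2}} = \frac{1}{9268 + \frac{200703}{4}} = \frac{1}{\frac{237775}{4}} = \frac{4}{237775}$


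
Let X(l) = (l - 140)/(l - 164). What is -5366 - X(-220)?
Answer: -85871/16 ≈ -5366.9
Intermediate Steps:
X(l) = (-140 + l)/(-164 + l)
-5366 - X(-220) = -5366 - (-140 - 220)/(-164 - 220) = -5366 - (-360)/(-384) = -5366 - (-1)*(-360)/384 = -5366 - 1*15/16 = -5366 - 15/16 = -85871/16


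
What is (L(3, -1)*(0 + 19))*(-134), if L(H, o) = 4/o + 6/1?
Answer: -5092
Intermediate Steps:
L(H, o) = 6 + 4/o (L(H, o) = 4/o + 6*1 = 4/o + 6 = 6 + 4/o)
(L(3, -1)*(0 + 19))*(-134) = ((6 + 4/(-1))*(0 + 19))*(-134) = ((6 + 4*(-1))*19)*(-134) = ((6 - 4)*19)*(-134) = (2*19)*(-134) = 38*(-134) = -5092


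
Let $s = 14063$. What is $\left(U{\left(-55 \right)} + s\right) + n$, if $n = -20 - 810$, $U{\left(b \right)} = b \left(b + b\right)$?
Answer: $19283$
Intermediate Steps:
$U{\left(b \right)} = 2 b^{2}$ ($U{\left(b \right)} = b 2 b = 2 b^{2}$)
$n = -830$ ($n = -20 - 810 = -830$)
$\left(U{\left(-55 \right)} + s\right) + n = \left(2 \left(-55\right)^{2} + 14063\right) - 830 = \left(2 \cdot 3025 + 14063\right) - 830 = \left(6050 + 14063\right) - 830 = 20113 - 830 = 19283$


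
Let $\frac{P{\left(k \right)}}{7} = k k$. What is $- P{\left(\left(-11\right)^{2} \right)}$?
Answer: $-102487$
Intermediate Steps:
$P{\left(k \right)} = 7 k^{2}$ ($P{\left(k \right)} = 7 k k = 7 k^{2}$)
$- P{\left(\left(-11\right)^{2} \right)} = - 7 \left(\left(-11\right)^{2}\right)^{2} = - 7 \cdot 121^{2} = - 7 \cdot 14641 = \left(-1\right) 102487 = -102487$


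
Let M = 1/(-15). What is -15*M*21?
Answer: 21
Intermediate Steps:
M = -1/15 (M = 1*(-1/15) = -1/15 ≈ -0.066667)
-15*M*21 = -15*(-1/15)*21 = 1*21 = 21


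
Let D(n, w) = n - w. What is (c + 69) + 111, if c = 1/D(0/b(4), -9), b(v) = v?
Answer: 1621/9 ≈ 180.11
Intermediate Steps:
c = ⅑ (c = 1/(0/4 - 1*(-9)) = 1/(0*(¼) + 9) = 1/(0 + 9) = 1/9 = ⅑ ≈ 0.11111)
(c + 69) + 111 = (⅑ + 69) + 111 = 622/9 + 111 = 1621/9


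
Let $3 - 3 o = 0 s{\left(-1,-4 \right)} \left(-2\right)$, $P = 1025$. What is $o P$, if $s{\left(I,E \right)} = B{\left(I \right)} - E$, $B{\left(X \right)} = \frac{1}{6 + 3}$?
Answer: $1025$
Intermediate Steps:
$B{\left(X \right)} = \frac{1}{9}$
$s{\left(I,E \right)} = \frac{1}{9} - E$
$o = 1$ ($o = 1 - \frac{0 \left(\frac{1}{9} - -4\right) \left(-2\right)}{3} = 1 - \frac{0 \left(\frac{1}{9} + 4\right) \left(-2\right)}{3} = 1 - \frac{0 \cdot \frac{37}{9} \left(-2\right)}{3} = 1 - \frac{0 \left(-2\right)}{3} = 1 - 0 = 1 + 0 = 1$)
$o P = 1 \cdot 1025 = 1025$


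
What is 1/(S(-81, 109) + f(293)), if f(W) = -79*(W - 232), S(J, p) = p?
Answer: -1/4710 ≈ -0.00021231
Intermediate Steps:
f(W) = 18328 - 79*W (f(W) = -79*(-232 + W) = 18328 - 79*W)
1/(S(-81, 109) + f(293)) = 1/(109 + (18328 - 79*293)) = 1/(109 + (18328 - 23147)) = 1/(109 - 4819) = 1/(-4710) = -1/4710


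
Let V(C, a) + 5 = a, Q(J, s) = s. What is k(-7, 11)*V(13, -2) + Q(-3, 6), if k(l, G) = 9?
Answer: -57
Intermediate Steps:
V(C, a) = -5 + a
k(-7, 11)*V(13, -2) + Q(-3, 6) = 9*(-5 - 2) + 6 = 9*(-7) + 6 = -63 + 6 = -57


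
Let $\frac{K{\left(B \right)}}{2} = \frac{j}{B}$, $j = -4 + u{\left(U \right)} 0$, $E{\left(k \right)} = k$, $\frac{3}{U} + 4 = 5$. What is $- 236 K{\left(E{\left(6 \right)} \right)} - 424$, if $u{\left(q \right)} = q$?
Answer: $- \frac{328}{3} \approx -109.33$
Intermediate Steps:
$U = 3$ ($U = \frac{3}{-4 + 5} = \frac{3}{1} = 3 \cdot 1 = 3$)
$j = -4$ ($j = -4 + 3 \cdot 0 = -4 + 0 = -4$)
$K{\left(B \right)} = - \frac{8}{B}$ ($K{\left(B \right)} = 2 \left(- \frac{4}{B}\right) = - \frac{8}{B}$)
$- 236 K{\left(E{\left(6 \right)} \right)} - 424 = - 236 \left(- \frac{8}{6}\right) - 424 = - 236 \left(\left(-8\right) \frac{1}{6}\right) - 424 = \left(-236\right) \left(- \frac{4}{3}\right) - 424 = \frac{944}{3} - 424 = - \frac{328}{3}$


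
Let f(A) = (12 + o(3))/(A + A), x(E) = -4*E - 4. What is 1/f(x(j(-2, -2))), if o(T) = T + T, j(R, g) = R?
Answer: 4/9 ≈ 0.44444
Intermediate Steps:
x(E) = -4 - 4*E
o(T) = 2*T
f(A) = 9/A (f(A) = (12 + 2*3)/(A + A) = (12 + 6)/((2*A)) = 18*(1/(2*A)) = 9/A)
1/f(x(j(-2, -2))) = 1/(9/(-4 - 4*(-2))) = 1/(9/(-4 + 8)) = 1/(9/4) = 4/9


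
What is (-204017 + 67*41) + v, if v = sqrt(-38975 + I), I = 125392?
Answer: -201270 + sqrt(86417) ≈ -2.0098e+5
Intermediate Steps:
v = sqrt(86417) (v = sqrt(-38975 + 125392) = sqrt(86417) ≈ 293.97)
(-204017 + 67*41) + v = (-204017 + 67*41) + sqrt(86417) = (-204017 + 2747) + sqrt(86417) = -201270 + sqrt(86417)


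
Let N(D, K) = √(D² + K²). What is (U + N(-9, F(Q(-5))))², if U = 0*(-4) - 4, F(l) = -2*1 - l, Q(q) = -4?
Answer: (4 - √85)² ≈ 27.244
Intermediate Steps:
F(l) = -2 - l
U = -4 (U = 0 - 4 = -4)
(U + N(-9, F(Q(-5))))² = (-4 + √((-9)² + (-2 - 1*(-4))²))² = (-4 + √(81 + (-2 + 4)²))² = (-4 + √(81 + 2²))² = (-4 + √(81 + 4))² = (-4 + √85)²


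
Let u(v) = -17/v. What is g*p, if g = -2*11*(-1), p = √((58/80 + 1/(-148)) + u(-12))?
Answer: 11*√10521690/1110 ≈ 32.145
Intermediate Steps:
p = √10521690/2220 (p = √((58/80 + 1/(-148)) - 17/(-12)) = √((58*(1/80) + 1*(-1/148)) - 17*(-1/12)) = √((29/40 - 1/148) + 17/12) = √(1063/1480 + 17/12) = √(9479/4440) = √10521690/2220 ≈ 1.4611)
g = 22 (g = -22*(-1) = 22)
g*p = 22*(√10521690/2220) = 11*√10521690/1110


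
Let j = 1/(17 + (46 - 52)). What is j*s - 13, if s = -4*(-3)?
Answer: -131/11 ≈ -11.909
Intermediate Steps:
s = 12
j = 1/11 (j = 1/(17 - 6) = 1/11 ≈ 0.090909)
j*s - 13 = (1/11)*12 - 13 = 12/11 - 13 = -131/11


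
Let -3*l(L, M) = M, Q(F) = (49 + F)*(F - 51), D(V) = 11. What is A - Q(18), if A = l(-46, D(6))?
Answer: 6622/3 ≈ 2207.3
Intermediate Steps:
Q(F) = (-51 + F)*(49 + F) (Q(F) = (49 + F)*(-51 + F) = (-51 + F)*(49 + F))
l(L, M) = -M/3
A = -11/3 (A = -⅓*11 = -11/3 ≈ -3.6667)
A - Q(18) = -11/3 - (-2499 + 18² - 2*18) = -11/3 - (-2499 + 324 - 36) = -11/3 - 1*(-2211) = -11/3 + 2211 = 6622/3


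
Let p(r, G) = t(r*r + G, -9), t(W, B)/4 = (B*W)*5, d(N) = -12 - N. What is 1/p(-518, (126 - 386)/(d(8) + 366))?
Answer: -173/8355585960 ≈ -2.0705e-8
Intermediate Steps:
t(W, B) = 20*B*W (t(W, B) = 4*((B*W)*5) = 4*(5*B*W) = 20*B*W)
p(r, G) = -180*G - 180*r² (p(r, G) = 20*(-9)*(r*r + G) = 20*(-9)*(r² + G) = 20*(-9)*(G + r²) = -180*G - 180*r²)
1/p(-518, (126 - 386)/(d(8) + 366)) = 1/(-180*(126 - 386)/((-12 - 1*8) + 366) - 180*(-518)²) = 1/(-(-46800)/((-12 - 8) + 366) - 180*268324) = 1/(-(-46800)/(-20 + 366) - 48298320) = 1/(-(-46800)/346 - 48298320) = 1/(-180*(-130/173) - 48298320) = 1/(23400/173 - 48298320) = 1/(-8355585960/173) = -173/8355585960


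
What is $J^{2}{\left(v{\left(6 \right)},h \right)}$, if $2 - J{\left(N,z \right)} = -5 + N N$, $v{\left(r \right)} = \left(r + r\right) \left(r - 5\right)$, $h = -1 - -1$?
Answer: $18769$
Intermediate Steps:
$h = 0$ ($h = -1 + 1 = 0$)
$v{\left(r \right)} = 2 r \left(-5 + r\right)$
$J{\left(N,z \right)} = 7 - N^{2}$ ($J{\left(N,z \right)} = 2 - \left(-5 + N N\right) = 2 - \left(-5 + N^{2}\right) = 7 - N^{2}$)
$J^{2}{\left(v{\left(6 \right)},h \right)} = \left(7 - \left(2 \cdot 6 \left(-5 + 6\right)\right)^{2}\right)^{2} = \left(7 - \left(2 \cdot 6 \cdot 1\right)^{2}\right)^{2} = \left(7 - 12^{2}\right)^{2} = \left(7 - 144\right)^{2} = \left(-137\right)^{2} = 18769$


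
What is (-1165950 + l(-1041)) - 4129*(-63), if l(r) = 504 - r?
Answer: -904278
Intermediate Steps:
(-1165950 + l(-1041)) - 4129*(-63) = (-1165950 + (504 - 1*(-1041))) - 4129*(-63) = (-1165950 + (504 + 1041)) + 260127 = (-1165950 + 1545) + 260127 = -1164405 + 260127 = -904278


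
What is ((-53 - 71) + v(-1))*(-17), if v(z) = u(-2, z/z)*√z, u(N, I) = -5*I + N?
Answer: 2108 + 119*I ≈ 2108.0 + 119.0*I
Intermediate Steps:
u(N, I) = N - 5*I
v(z) = -7*√z (v(z) = (-2 - 5*z/z)*√z = (-2 - 5*1)*√z = (-2 - 5)*√z = -7*√z)
((-53 - 71) + v(-1))*(-17) = ((-53 - 71) - 7*I)*(-17) = (-124 - 7*I)*(-17) = 2108 + 119*I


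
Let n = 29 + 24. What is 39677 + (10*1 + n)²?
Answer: 43646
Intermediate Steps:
n = 53
39677 + (10*1 + n)² = 39677 + (10*1 + 53)² = 39677 + (10 + 53)² = 39677 + 63² = 39677 + 3969 = 43646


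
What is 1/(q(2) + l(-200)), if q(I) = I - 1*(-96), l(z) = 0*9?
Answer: 1/98 ≈ 0.010204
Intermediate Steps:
l(z) = 0
q(I) = 96 + I (q(I) = I + 96 = 96 + I)
1/(q(2) + l(-200)) = 1/((96 + 2) + 0) = 1/(98 + 0) = 1/98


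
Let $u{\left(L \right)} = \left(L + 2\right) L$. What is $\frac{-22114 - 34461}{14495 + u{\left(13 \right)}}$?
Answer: $- \frac{11315}{2938} \approx -3.8513$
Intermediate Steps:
$u{\left(L \right)} = L \left(2 + L\right)$ ($u{\left(L \right)} = \left(2 + L\right) L = L \left(2 + L\right)$)
$\frac{-22114 - 34461}{14495 + u{\left(13 \right)}} = \frac{-22114 - 34461}{14495 + 13 \left(2 + 13\right)} = - \frac{56575}{14495 + 13 \cdot 15} = - \frac{56575}{14495 + 195} = - \frac{56575}{14690} = \left(-56575\right) \frac{1}{14690} = - \frac{11315}{2938}$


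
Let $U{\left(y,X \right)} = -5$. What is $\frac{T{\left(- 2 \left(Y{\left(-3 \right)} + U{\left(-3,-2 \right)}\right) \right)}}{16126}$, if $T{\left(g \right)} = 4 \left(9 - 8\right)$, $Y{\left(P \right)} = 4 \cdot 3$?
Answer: $\frac{2}{8063} \approx 0.00024805$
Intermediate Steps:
$Y{\left(P \right)} = 12$
$T{\left(g \right)} = 4$ ($T{\left(g \right)} = 4 \cdot 1 = 4$)
$\frac{T{\left(- 2 \left(Y{\left(-3 \right)} + U{\left(-3,-2 \right)}\right) \right)}}{16126} = \frac{4}{16126} = 4 \cdot \frac{1}{16126} = \frac{2}{8063}$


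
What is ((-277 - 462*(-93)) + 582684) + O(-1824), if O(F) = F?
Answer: 623549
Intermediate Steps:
((-277 - 462*(-93)) + 582684) + O(-1824) = ((-277 - 462*(-93)) + 582684) - 1824 = ((-277 + 42966) + 582684) - 1824 = (42689 + 582684) - 1824 = 625373 - 1824 = 623549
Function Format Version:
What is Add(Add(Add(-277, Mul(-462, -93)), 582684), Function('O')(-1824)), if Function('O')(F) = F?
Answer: 623549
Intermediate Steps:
Add(Add(Add(-277, Mul(-462, -93)), 582684), Function('O')(-1824)) = Add(Add(Add(-277, Mul(-462, -93)), 582684), -1824) = Add(Add(Add(-277, 42966), 582684), -1824) = Add(Add(42689, 582684), -1824) = Add(625373, -1824) = 623549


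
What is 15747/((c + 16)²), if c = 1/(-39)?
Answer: 23951187/388129 ≈ 61.709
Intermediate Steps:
c = -1/39 ≈ -0.025641
15747/((c + 16)²) = 15747/((-1/39 + 16)²) = 15747/((623/39)²) = 15747/(388129/1521) = 15747*(1521/388129) = 23951187/388129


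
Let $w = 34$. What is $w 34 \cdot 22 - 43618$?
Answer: $-18186$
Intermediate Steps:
$w 34 \cdot 22 - 43618 = 34 \cdot 34 \cdot 22 - 43618 = 1156 \cdot 22 - 43618 = 25432 - 43618 = -18186$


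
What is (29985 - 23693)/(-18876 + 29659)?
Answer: 6292/10783 ≈ 0.58351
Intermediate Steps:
(29985 - 23693)/(-18876 + 29659) = 6292/10783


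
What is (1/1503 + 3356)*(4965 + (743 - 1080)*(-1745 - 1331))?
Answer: 5253786256813/1503 ≈ 3.4955e+9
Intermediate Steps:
(1/1503 + 3356)*(4965 + (743 - 1080)*(-1745 - 1331)) = (1/1503 + 3356)*(4965 - 337*(-3076)) = 5044069*(4965 + 1036612)/1503 = (5044069/1503)*1041577 = 5253786256813/1503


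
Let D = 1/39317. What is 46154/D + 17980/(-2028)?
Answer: 920020862231/507 ≈ 1.8146e+9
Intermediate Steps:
D = 1/39317 ≈ 2.5434e-5
46154/D + 17980/(-2028) = 46154/(1/39317) + 17980/(-2028) = 46154*39317 + 17980*(-1/2028) = 1814636818 - 4495/507 = 920020862231/507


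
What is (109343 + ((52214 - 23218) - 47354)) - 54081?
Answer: 36904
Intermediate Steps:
(109343 + ((52214 - 23218) - 47354)) - 54081 = (109343 + (28996 - 47354)) - 54081 = (109343 - 18358) - 54081 = 90985 - 54081 = 36904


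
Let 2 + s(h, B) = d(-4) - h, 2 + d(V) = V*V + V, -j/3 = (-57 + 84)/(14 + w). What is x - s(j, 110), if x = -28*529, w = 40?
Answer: -29643/2 ≈ -14822.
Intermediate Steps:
x = -14812
j = -3/2 (j = -3*(-57 + 84)/(14 + 40) = -81/54 = -3*½ = -3/2 ≈ -1.5000)
d(V) = -2 + V + V² (d(V) = -2 + (V*V + V) = -2 + (V² + V) = -2 + (V + V²) = -2 + V + V²)
s(h, B) = 8 - h (s(h, B) = -2 + ((-2 - 4 + (-4)²) - h) = -2 + ((-2 - 4 + 16) - h) = -2 + (10 - h) = 8 - h)
x - s(j, 110) = -14812 - (8 - 1*(-3/2)) = -14812 - (8 + 3/2) = -14812 - 1*19/2 = -14812 - 19/2 = -29643/2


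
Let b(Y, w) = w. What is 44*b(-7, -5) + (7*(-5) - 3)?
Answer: -258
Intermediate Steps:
44*b(-7, -5) + (7*(-5) - 3) = 44*(-5) + (7*(-5) - 3) = -220 + (-35 - 3) = -220 - 38 = -258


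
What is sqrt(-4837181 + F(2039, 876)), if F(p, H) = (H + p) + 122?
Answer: 28*I*sqrt(6166) ≈ 2198.7*I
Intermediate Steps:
F(p, H) = 122 + H + p
sqrt(-4837181 + F(2039, 876)) = sqrt(-4837181 + (122 + 876 + 2039)) = sqrt(-4837181 + 3037) = sqrt(-4834144) = 28*I*sqrt(6166)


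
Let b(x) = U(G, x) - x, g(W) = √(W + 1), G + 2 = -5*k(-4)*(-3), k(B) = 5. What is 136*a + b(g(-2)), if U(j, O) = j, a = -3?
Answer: -335 - I ≈ -335.0 - 1.0*I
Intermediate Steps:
G = 73 (G = -2 - 5*5*(-3) = -2 - 25*(-3) = -2 + 75 = 73)
g(W) = √(1 + W)
b(x) = 73 - x
136*a + b(g(-2)) = 136*(-3) + (73 - √(1 - 2)) = -408 + (73 - √(-1)) = -408 + (73 - I) = -335 - I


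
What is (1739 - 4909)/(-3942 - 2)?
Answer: 1585/1972 ≈ 0.80375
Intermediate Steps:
(1739 - 4909)/(-3942 - 2) = -3170/(-3944) = -3170*(-1/3944) = 1585/1972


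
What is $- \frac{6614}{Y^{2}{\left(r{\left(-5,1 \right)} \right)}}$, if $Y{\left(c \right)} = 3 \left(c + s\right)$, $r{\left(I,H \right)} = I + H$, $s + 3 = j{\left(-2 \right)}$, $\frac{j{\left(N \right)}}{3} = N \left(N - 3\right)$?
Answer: $- \frac{6614}{4761} \approx -1.3892$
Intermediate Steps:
$j{\left(N \right)} = 3 N \left(-3 + N\right)$ ($j{\left(N \right)} = 3 N \left(N - 3\right) = 3 N \left(-3 + N\right)$)
$s = 27$ ($s = -3 + 3 \left(-2\right) \left(-3 - 2\right) = -3 + 3 \left(-2\right) \left(-5\right) = -3 + 30 = 27$)
$r{\left(I,H \right)} = H + I$
$Y{\left(c \right)} = 81 + 3 c$ ($Y{\left(c \right)} = 3 \left(c + 27\right) = 3 \left(27 + c\right) = 81 + 3 c$)
$- \frac{6614}{Y^{2}{\left(r{\left(-5,1 \right)} \right)}} = - \frac{6614}{\left(81 + 3 \left(1 - 5\right)\right)^{2}} = - \frac{6614}{\left(81 + 3 \left(-4\right)\right)^{2}} = - \frac{6614}{\left(81 - 12\right)^{2}} = - \frac{6614}{69^{2}} = - \frac{6614}{4761}$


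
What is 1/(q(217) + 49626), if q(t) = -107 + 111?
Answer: 1/49630 ≈ 2.0149e-5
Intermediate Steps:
q(t) = 4
1/(q(217) + 49626) = 1/(4 + 49626) = 1/49630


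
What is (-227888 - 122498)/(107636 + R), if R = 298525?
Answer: -350386/406161 ≈ -0.86268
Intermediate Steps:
(-227888 - 122498)/(107636 + R) = (-227888 - 122498)/(107636 + 298525) = -350386/406161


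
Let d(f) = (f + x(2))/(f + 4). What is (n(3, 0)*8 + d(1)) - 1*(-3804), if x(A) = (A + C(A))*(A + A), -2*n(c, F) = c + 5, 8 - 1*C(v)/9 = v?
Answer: 3817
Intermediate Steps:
C(v) = 72 - 9*v
n(c, F) = -5/2 - c/2 (n(c, F) = -(c + 5)/2 = -(5 + c)/2 = -5/2 - c/2)
x(A) = 2*A*(72 - 8*A) (x(A) = (A + (72 - 9*A))*(A + A) = (72 - 8*A)*(2*A) = 2*A*(72 - 8*A))
d(f) = (224 + f)/(4 + f) (d(f) = (f + 16*2*(9 - 1*2))/(f + 4) = (f + 16*2*(9 - 2))/(4 + f) = (f + 16*2*7)/(4 + f) = (f + 224)/(4 + f) = (224 + f)/(4 + f))
(n(3, 0)*8 + d(1)) - 1*(-3804) = ((-5/2 - 1/2*3)*8 + (224 + 1)/(4 + 1)) - 1*(-3804) = ((-5/2 - 3/2)*8 + 225/5) + 3804 = (-4*8 + (1/5)*225) + 3804 = (-32 + 45) + 3804 = 13 + 3804 = 3817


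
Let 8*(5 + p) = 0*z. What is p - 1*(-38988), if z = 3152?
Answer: 38983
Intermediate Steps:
p = -5 (p = -5 + (0*3152)/8 = -5 + (⅛)*0 = -5 + 0 = -5)
p - 1*(-38988) = -5 - 1*(-38988) = -5 + 38988 = 38983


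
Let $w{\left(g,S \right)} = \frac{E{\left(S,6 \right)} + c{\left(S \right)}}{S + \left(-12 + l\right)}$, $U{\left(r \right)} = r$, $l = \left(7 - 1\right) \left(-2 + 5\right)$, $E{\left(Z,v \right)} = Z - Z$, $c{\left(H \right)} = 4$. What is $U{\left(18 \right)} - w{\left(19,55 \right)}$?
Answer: $\frac{1094}{61} \approx 17.934$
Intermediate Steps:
$E{\left(Z,v \right)} = 0$
$l = 18$ ($l = 6 \cdot 3 = 18$)
$w{\left(g,S \right)} = \frac{4}{6 + S}$ ($w{\left(g,S \right)} = \frac{0 + 4}{S + \left(-12 + 18\right)} = \frac{4}{S + 6} = \frac{4}{6 + S}$)
$U{\left(18 \right)} - w{\left(19,55 \right)} = 18 - \frac{4}{6 + 55} = 18 - \frac{4}{61} = \frac{1094}{61}$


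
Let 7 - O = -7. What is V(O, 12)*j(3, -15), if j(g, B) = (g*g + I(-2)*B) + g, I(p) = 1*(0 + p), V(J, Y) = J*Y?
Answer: 7056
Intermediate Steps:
O = 14 (O = 7 - 1*(-7) = 7 + 7 = 14)
I(p) = p (I(p) = 1*p = p)
j(g, B) = g + g² - 2*B (j(g, B) = (g*g - 2*B) + g = (g² - 2*B) + g = g + g² - 2*B)
V(O, 12)*j(3, -15) = (14*12)*(3 + 3² - 2*(-15)) = 168*(3 + 9 + 30) = 168*42 = 7056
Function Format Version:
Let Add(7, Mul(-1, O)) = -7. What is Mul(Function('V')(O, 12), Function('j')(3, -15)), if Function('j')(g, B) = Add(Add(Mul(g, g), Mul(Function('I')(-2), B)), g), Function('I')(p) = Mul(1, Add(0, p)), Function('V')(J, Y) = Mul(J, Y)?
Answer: 7056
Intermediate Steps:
O = 14 (O = Add(7, Mul(-1, -7)) = Add(7, 7) = 14)
Function('I')(p) = p (Function('I')(p) = Mul(1, p) = p)
Function('j')(g, B) = Add(g, Pow(g, 2), Mul(-2, B)) (Function('j')(g, B) = Add(Add(Mul(g, g), Mul(-2, B)), g) = Add(Add(Pow(g, 2), Mul(-2, B)), g) = Add(g, Pow(g, 2), Mul(-2, B)))
Mul(Function('V')(O, 12), Function('j')(3, -15)) = Mul(Mul(14, 12), Add(3, Pow(3, 2), Mul(-2, -15))) = Mul(168, Add(3, 9, 30)) = Mul(168, 42) = 7056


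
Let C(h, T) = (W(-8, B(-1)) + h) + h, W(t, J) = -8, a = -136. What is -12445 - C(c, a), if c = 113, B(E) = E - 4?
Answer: -12663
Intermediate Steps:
B(E) = -4 + E
C(h, T) = -8 + 2*h (C(h, T) = (-8 + h) + h = -8 + 2*h)
-12445 - C(c, a) = -12445 - (-8 + 2*113) = -12445 - (-8 + 226) = -12445 - 1*218 = -12445 - 218 = -12663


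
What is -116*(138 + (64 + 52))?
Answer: -29464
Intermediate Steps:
-116*(138 + (64 + 52)) = -116*(138 + 116) = -116*254 = -29464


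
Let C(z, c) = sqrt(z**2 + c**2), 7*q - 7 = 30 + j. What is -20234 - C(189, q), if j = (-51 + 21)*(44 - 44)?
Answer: -20234 - sqrt(1751698)/7 ≈ -20423.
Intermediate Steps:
j = 0 (j = -30*0 = 0)
q = 37/7 (q = 1 + (30 + 0)/7 = 1 + (1/7)*30 = 1 + 30/7 = 37/7 ≈ 5.2857)
C(z, c) = sqrt(c**2 + z**2)
-20234 - C(189, q) = -20234 - sqrt((37/7)**2 + 189**2) = -20234 - sqrt(1369/49 + 35721) = -20234 - sqrt(1751698/49) = -20234 - sqrt(1751698)/7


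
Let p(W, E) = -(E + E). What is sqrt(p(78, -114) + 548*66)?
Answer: 6*sqrt(1011) ≈ 190.78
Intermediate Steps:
p(W, E) = -2*E
sqrt(p(78, -114) + 548*66) = sqrt(-2*(-114) + 548*66) = sqrt(228 + 36168) = sqrt(36396) = 6*sqrt(1011)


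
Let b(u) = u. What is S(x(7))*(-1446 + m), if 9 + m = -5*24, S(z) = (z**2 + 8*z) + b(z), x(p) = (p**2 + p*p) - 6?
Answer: -14634900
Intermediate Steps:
x(p) = -6 + 2*p**2 (x(p) = (p**2 + p**2) - 6 = 2*p**2 - 6 = -6 + 2*p**2)
S(z) = z**2 + 9*z (S(z) = (z**2 + 8*z) + z = z**2 + 9*z)
m = -129 (m = -9 - 5*24 = -9 - 120 = -129)
S(x(7))*(-1446 + m) = ((-6 + 2*7**2)*(9 + (-6 + 2*7**2)))*(-1446 - 129) = ((-6 + 2*49)*(9 + (-6 + 2*49)))*(-1575) = ((-6 + 98)*(9 + (-6 + 98)))*(-1575) = (92*(9 + 92))*(-1575) = (92*101)*(-1575) = 9292*(-1575) = -14634900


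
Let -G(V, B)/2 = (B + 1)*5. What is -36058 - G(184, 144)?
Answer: -34608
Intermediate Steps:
G(V, B) = -10 - 10*B (G(V, B) = -2*(B + 1)*5 = -2*(1 + B)*5 = -2*(5 + 5*B) = -10 - 10*B)
-36058 - G(184, 144) = -36058 - (-10 - 10*144) = -36058 - (-10 - 1440) = -36058 - 1*(-1450) = -36058 + 1450 = -34608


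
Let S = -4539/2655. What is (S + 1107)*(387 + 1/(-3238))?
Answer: 122576475511/286563 ≈ 4.2775e+5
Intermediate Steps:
S = -1513/885 (S = -4539*1/2655 = -1513/885 ≈ -1.7096)
(S + 1107)*(387 + 1/(-3238)) = (-1513/885 + 1107)*(387 + 1/(-3238)) = 978182*(387 - 1/3238)/885 = (978182/885)*(1253105/3238) = 122576475511/286563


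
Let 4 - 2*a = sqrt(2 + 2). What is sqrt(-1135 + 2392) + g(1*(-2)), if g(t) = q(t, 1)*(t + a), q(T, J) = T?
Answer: 2 + sqrt(1257) ≈ 37.454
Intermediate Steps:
a = 1 (a = 2 - sqrt(2 + 2)/2 = 2 - sqrt(4)/2 = 2 - 1/2*2 = 2 - 1 = 1)
g(t) = t*(1 + t) (g(t) = t*(t + 1) = t*(1 + t))
sqrt(-1135 + 2392) + g(1*(-2)) = sqrt(-1135 + 2392) + (1*(-2))*(1 + 1*(-2)) = sqrt(1257) - 2*(1 - 2) = sqrt(1257) - 2*(-1) = sqrt(1257) + 2 = 2 + sqrt(1257)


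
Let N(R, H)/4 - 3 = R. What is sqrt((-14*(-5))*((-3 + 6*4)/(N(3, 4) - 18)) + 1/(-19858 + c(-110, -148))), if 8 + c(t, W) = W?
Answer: sqrt(98137228006)/20014 ≈ 15.652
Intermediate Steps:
N(R, H) = 12 + 4*R
c(t, W) = -8 + W
sqrt((-14*(-5))*((-3 + 6*4)/(N(3, 4) - 18)) + 1/(-19858 + c(-110, -148))) = sqrt((-14*(-5))*((-3 + 6*4)/((12 + 4*3) - 18)) + 1/(-19858 + (-8 - 148))) = sqrt(70*((-3 + 24)/((12 + 12) - 18)) + 1/(-19858 - 156)) = sqrt(70*(21/(24 - 18)) + 1/(-20014)) = sqrt(70*(21/6) - 1/20014) = sqrt(70*(21*(1/6)) - 1/20014) = sqrt(70*(7/2) - 1/20014) = sqrt(245 - 1/20014) = sqrt(4903429/20014) = sqrt(98137228006)/20014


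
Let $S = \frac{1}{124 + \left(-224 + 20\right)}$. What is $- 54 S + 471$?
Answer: $\frac{18867}{40} \approx 471.67$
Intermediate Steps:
$S = - \frac{1}{80}$ ($S = \frac{1}{124 - 204} = \frac{1}{-80} = - \frac{1}{80} \approx -0.0125$)
$- 54 S + 471 = \left(-54\right) \left(- \frac{1}{80}\right) + 471 = \frac{27}{40} + 471 = \frac{18867}{40}$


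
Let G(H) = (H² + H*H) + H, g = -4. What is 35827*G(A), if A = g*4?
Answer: 17770192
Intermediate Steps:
A = -16 (A = -4*4 = -16)
G(H) = H + 2*H² (G(H) = (H² + H²) + H = 2*H² + H = H + 2*H²)
35827*G(A) = 35827*(-16*(1 + 2*(-16))) = 35827*(-16*(1 - 32)) = 35827*(-16*(-31)) = 35827*496 = 17770192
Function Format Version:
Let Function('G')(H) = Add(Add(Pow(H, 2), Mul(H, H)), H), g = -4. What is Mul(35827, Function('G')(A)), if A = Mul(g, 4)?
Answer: 17770192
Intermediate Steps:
A = -16 (A = Mul(-4, 4) = -16)
Function('G')(H) = Add(H, Mul(2, Pow(H, 2))) (Function('G')(H) = Add(Add(Pow(H, 2), Pow(H, 2)), H) = Add(Mul(2, Pow(H, 2)), H) = Add(H, Mul(2, Pow(H, 2))))
Mul(35827, Function('G')(A)) = Mul(35827, Mul(-16, Add(1, Mul(2, -16)))) = Mul(35827, Mul(-16, Add(1, -32))) = Mul(35827, Mul(-16, -31)) = Mul(35827, 496) = 17770192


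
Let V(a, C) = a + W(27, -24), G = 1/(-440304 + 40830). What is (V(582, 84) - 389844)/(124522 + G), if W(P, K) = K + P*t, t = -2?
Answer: -155531207160/49743301427 ≈ -3.1267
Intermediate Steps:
G = -1/399474 (G = 1/(-399474) = -1/399474 ≈ -2.5033e-6)
W(P, K) = K - 2*P (W(P, K) = K + P*(-2) = K - 2*P)
V(a, C) = -78 + a (V(a, C) = a + (-24 - 2*27) = a + (-24 - 54) = a - 78 = -78 + a)
(V(582, 84) - 389844)/(124522 + G) = ((-78 + 582) - 389844)/(124522 - 1/399474) = (504 - 389844)/(49743301427/399474) = -389340*399474/49743301427 = -155531207160/49743301427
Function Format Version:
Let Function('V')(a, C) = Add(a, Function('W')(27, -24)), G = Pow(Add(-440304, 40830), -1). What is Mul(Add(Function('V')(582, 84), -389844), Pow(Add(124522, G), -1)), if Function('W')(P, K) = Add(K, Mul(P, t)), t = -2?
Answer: Rational(-155531207160, 49743301427) ≈ -3.1267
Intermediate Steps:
G = Rational(-1, 399474) (G = Pow(-399474, -1) = Rational(-1, 399474) ≈ -2.5033e-6)
Function('W')(P, K) = Add(K, Mul(-2, P)) (Function('W')(P, K) = Add(K, Mul(P, -2)) = Add(K, Mul(-2, P)))
Function('V')(a, C) = Add(-78, a) (Function('V')(a, C) = Add(a, Add(-24, Mul(-2, 27))) = Add(a, Add(-24, -54)) = Add(a, -78) = Add(-78, a))
Mul(Add(Function('V')(582, 84), -389844), Pow(Add(124522, G), -1)) = Mul(Add(Add(-78, 582), -389844), Pow(Add(124522, Rational(-1, 399474)), -1)) = Mul(Add(504, -389844), Pow(Rational(49743301427, 399474), -1)) = Mul(-389340, Rational(399474, 49743301427)) = Rational(-155531207160, 49743301427)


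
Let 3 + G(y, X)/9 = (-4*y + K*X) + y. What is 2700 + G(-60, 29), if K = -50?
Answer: -8757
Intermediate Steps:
G(y, X) = -27 - 450*X - 27*y (G(y, X) = -27 + 9*((-4*y - 50*X) + y) = -27 + 9*((-50*X - 4*y) + y) = -27 + 9*(-50*X - 3*y) = -27 + (-450*X - 27*y) = -27 - 450*X - 27*y)
2700 + G(-60, 29) = 2700 + (-27 - 450*29 - 27*(-60)) = 2700 + (-27 - 13050 + 1620) = 2700 - 11457 = -8757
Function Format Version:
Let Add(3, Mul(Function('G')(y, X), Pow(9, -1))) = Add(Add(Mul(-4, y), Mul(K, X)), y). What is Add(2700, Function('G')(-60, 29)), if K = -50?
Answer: -8757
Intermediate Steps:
Function('G')(y, X) = Add(-27, Mul(-450, X), Mul(-27, y)) (Function('G')(y, X) = Add(-27, Mul(9, Add(Add(Mul(-4, y), Mul(-50, X)), y))) = Add(-27, Mul(9, Add(Add(Mul(-50, X), Mul(-4, y)), y))) = Add(-27, Mul(9, Add(Mul(-50, X), Mul(-3, y)))) = Add(-27, Add(Mul(-450, X), Mul(-27, y))) = Add(-27, Mul(-450, X), Mul(-27, y)))
Add(2700, Function('G')(-60, 29)) = Add(2700, Add(-27, Mul(-450, 29), Mul(-27, -60))) = Add(2700, Add(-27, -13050, 1620)) = Add(2700, -11457) = -8757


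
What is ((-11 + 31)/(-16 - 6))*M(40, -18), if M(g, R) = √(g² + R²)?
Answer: -20*√481/11 ≈ -39.876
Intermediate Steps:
M(g, R) = √(R² + g²)
((-11 + 31)/(-16 - 6))*M(40, -18) = ((-11 + 31)/(-16 - 6))*√((-18)² + 40²) = (20/(-22))*√(324 + 1600) = (20*(-1/22))*√1924 = -20*√481/11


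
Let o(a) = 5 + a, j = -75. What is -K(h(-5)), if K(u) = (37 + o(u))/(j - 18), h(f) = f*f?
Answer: 67/93 ≈ 0.72043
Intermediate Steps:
h(f) = f**2
K(u) = -14/31 - u/93 (K(u) = (37 + (5 + u))/(-75 - 18) = (42 + u)/(-93) = (42 + u)*(-1/93) = -14/31 - u/93)
-K(h(-5)) = -(-14/31 - 1/93*(-5)**2) = -(-14/31 - 1/93*25) = -(-14/31 - 25/93) = -1*(-67/93) = 67/93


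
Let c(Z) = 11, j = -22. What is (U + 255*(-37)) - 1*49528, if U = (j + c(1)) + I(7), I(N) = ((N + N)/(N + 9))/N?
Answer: -471791/8 ≈ -58974.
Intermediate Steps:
I(N) = 2/(9 + N) (I(N) = ((2*N)/(9 + N))/N = (2*N/(9 + N))/N = 2/(9 + N))
U = -87/8 (U = (-22 + 11) + 2/(9 + 7) = -11 + 2/16 = -11 + 2*(1/16) = -11 + ⅛ = -87/8 ≈ -10.875)
(U + 255*(-37)) - 1*49528 = (-87/8 + 255*(-37)) - 1*49528 = (-87/8 - 9435) - 49528 = -75567/8 - 49528 = -471791/8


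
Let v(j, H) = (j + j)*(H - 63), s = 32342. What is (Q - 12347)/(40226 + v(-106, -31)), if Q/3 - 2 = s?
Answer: 84685/60154 ≈ 1.4078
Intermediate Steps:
Q = 97032 (Q = 6 + 3*32342 = 6 + 97026 = 97032)
v(j, H) = 2*j*(-63 + H) (v(j, H) = (2*j)*(-63 + H) = 2*j*(-63 + H))
(Q - 12347)/(40226 + v(-106, -31)) = (97032 - 12347)/(40226 + 2*(-106)*(-63 - 31)) = 84685/(40226 + 2*(-106)*(-94)) = 84685/(40226 + 19928) = 84685/60154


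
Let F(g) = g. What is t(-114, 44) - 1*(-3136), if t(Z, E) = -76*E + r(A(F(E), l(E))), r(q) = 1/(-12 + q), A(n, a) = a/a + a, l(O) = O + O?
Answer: -16015/77 ≈ -207.99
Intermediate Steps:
l(O) = 2*O
A(n, a) = 1 + a
t(Z, E) = 1/(-11 + 2*E) - 76*E (t(Z, E) = -76*E + 1/(-12 + (1 + 2*E)) = -76*E + 1/(-11 + 2*E) = 1/(-11 + 2*E) - 76*E)
t(-114, 44) - 1*(-3136) = (1 - 76*44*(-11 + 2*44))/(-11 + 2*44) - 1*(-3136) = (1 - 76*44*(-11 + 88))/(-11 + 88) + 3136 = (1 - 76*44*77)/77 + 3136 = (1 - 257488)/77 + 3136 = (1/77)*(-257487) + 3136 = -257487/77 + 3136 = -16015/77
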